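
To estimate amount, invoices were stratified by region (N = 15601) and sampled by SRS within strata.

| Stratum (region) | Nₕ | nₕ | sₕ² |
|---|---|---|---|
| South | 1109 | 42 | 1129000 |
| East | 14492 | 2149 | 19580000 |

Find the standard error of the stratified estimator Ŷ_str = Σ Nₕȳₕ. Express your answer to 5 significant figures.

Var(Ŷ_str) = Σₕ Nₕ²(1 − fₕ)sₕ²/nₕ.
South: 1109²·(1 − 42/1109)·1129000/42 = 3.1808312 × 10^10.
East: 14492²·(1 − 2149/14492)·19580000/2149 = 1.6297663 × 10^12.
Sum = 1.6615746 × 10^12.
SE = √(1.6615746 × 10^12) = 1.2890 × 10^6.

1.2890 × 10^6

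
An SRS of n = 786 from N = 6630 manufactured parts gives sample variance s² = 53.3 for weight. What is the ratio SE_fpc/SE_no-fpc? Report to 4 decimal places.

0.9389

f = n/N = 786/6630 = 0.11855204.
SE_no-fpc = √(s²/n) = 0.26040681; SE_fpc = √((1−f)s²/n) = 0.24448413.
Ratio = √(1−f) = 0.93885460.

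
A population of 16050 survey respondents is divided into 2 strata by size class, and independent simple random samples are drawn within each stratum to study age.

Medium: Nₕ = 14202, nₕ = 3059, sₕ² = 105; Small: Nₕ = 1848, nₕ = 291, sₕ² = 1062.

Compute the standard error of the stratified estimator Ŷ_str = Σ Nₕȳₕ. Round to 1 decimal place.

3991.6

Var(Ŷ_str) = Σₕ Nₕ²(1 − fₕ)sₕ²/nₕ.
Medium: 14202²·(1 − 3059/14202)·105/3059 = 5.4320213 × 10^6.
Small: 1848²·(1 − 291/1848)·1062/291 = 1.0500793 × 10^7.
Sum = 1.5932814 × 10^7.
SE = √(1.5932814 × 10^7) = 3991.6.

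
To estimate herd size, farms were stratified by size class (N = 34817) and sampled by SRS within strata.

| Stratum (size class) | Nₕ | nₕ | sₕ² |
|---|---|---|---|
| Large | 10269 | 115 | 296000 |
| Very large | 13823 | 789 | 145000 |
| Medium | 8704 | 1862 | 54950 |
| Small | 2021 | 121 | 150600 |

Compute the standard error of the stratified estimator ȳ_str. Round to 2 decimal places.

15.94

Var(ȳ_str) = Σₕ Wₕ²(1 − fₕ)sₕ²/nₕ with Wₕ = Nₕ/N, N = 34817.
Large: Wₕ = 0.29494213; term = 0.29494213²·(1 − 0.01119875)·296000/115 = 221.39943.
Very large: Wₕ = 0.39701870; term = 0.39701870²·(1 − 0.05707878)·145000/789 = 27.31419.
Medium: Wₕ = 0.24999282; term = 0.24999282²·(1 − 0.21392463)·54950/1862 = 1.4497973.
Small: Wₕ = 0.05804636; term = 0.05804636²·(1 − 0.05987135)·150600/121 = 3.9425465.
Sum = 254.10596.
SE = √(254.10596) = 15.94.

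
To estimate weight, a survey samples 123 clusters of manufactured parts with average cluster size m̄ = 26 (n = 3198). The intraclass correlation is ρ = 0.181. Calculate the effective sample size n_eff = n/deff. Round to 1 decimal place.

deff = 1 + (26 − 1)·0.181 = 1 + 4.525 = 5.525.
n_eff = 3198 / 5.525 = 578.8.

578.8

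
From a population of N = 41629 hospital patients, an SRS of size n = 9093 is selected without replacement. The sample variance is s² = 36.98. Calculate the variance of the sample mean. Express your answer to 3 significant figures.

0.00318

Under SRS without replacement, Var(ȳ) = (1 − f)·s²/n with f = n/N = 9093/41629 = 0.21842946.
Var(ȳ) = (1 − 0.21842946)·36.98/9093 = 0.78157054·0.0040668646 = 0.0031785416.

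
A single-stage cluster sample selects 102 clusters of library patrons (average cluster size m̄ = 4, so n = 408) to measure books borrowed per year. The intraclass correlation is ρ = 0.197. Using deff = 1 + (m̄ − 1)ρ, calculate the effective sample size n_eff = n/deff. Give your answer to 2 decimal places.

256.44

deff = 1 + (4 − 1)·0.197 = 1 + 0.591 = 1.591.
n_eff = 408 / 1.591 = 256.44.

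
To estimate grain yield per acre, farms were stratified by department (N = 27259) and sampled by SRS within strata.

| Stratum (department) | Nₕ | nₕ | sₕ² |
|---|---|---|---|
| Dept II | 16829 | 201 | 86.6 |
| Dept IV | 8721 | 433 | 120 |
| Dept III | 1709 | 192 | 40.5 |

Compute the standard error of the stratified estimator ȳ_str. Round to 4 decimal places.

0.4358

Var(ȳ_str) = Σₕ Wₕ²(1 − fₕ)sₕ²/nₕ with Wₕ = Nₕ/N, N = 27259.
Dept II: Wₕ = 0.61737408; term = 0.61737408²·(1 − 0.01194367)·86.6/201 = 0.16225583.
Dept IV: Wₕ = 0.31993103; term = 0.31993103²·(1 − 0.04965027)·120/433 = 0.026958116.
Dept III: Wₕ = 0.06269489; term = 0.06269489²·(1 − 0.11234640)·40.5/192 = 7.3597252 × 10^-4.
Sum = 0.18994992.
SE = √(0.18994992) = 0.4358.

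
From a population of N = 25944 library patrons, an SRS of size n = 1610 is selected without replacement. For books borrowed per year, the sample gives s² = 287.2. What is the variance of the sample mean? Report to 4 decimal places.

Under SRS without replacement, Var(ȳ) = (1 − f)·s²/n with f = n/N = 1610/25944 = 0.06205674.
Var(ȳ) = (1 − 0.06205674)·287.2/1610 = 0.93794326·0.17838509 = 0.1673151.

0.1673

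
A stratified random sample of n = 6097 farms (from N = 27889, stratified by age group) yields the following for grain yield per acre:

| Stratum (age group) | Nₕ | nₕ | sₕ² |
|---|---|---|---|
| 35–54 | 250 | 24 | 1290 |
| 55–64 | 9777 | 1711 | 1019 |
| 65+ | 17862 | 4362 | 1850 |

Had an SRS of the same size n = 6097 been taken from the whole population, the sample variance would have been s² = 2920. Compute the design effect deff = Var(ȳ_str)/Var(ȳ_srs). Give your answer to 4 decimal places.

Var(ȳ_str) = Σ Wₕ²(1−fₕ)sₕ²/nₕ with Wₕ = Nₕ/27889:
  35–54: (250/27889)²·(1−24/250)·1290/24 = 0.0039044605
  55–64: (9777/27889)²·(1−1711/9777)·1019/1711 = 0.060384034
  65+: (17862/27889)²·(1−4362/17862)·1850/4362 = 0.13148737
  → Var(ȳ_str) = 0.19577586.
Var(ȳ_srs) = (1 − 6097/27889)·2920/6097 = 0.37422328.
deff = 0.19577586 / 0.37422328 = 0.5232.

0.5232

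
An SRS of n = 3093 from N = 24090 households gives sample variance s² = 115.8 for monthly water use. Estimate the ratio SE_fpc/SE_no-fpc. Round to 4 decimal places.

0.9336

f = n/N = 3093/24090 = 0.12839352.
SE_no-fpc = √(s²/n) = 0.19349258; SE_fpc = √((1−f)s²/n) = 0.18064442.
Ratio = √(1−f) = 0.93359867.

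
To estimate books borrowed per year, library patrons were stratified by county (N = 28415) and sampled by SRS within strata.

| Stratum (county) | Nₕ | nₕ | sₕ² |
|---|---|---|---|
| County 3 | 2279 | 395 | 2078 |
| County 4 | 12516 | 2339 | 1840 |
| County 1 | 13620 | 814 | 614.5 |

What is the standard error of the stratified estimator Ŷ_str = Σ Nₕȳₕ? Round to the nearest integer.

Var(Ŷ_str) = Σₕ Nₕ²(1 − fₕ)sₕ²/nₕ.
County 3: 2279²·(1 − 395/2279)·2078/395 = 2.2587786 × 10^7.
County 4: 12516²·(1 − 2339/12516)·1840/2339 = 1.002012 × 10^8.
County 1: 13620²·(1 − 814/13620)·614.5/814 = 1.3167038 × 10^8.
Sum = 2.5445937 × 10^8.
SE = √(2.5445937 × 10^8) = 15952.

15952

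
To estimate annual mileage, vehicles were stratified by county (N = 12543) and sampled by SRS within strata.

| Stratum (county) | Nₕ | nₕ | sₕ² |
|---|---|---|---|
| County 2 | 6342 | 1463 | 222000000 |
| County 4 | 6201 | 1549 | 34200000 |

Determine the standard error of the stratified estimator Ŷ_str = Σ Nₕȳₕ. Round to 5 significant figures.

2.3092 × 10^6

Var(Ŷ_str) = Σₕ Nₕ²(1 − fₕ)sₕ²/nₕ.
County 2: 6342²·(1 − 1463/6342)·222000000/1463 = 4.6953255 × 10^12.
County 4: 6201²·(1 − 1549/6201)·34200000/1549 = 6.3690715 × 10^11.
Sum = 5.3322327 × 10^12.
SE = √(5.3322327 × 10^12) = 2.3092 × 10^6.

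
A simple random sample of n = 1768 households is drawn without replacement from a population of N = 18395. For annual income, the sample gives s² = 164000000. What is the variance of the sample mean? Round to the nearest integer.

83845

Under SRS without replacement, Var(ȳ) = (1 − f)·s²/n with f = n/N = 1768/18395 = 0.09611307.
Var(ȳ) = (1 − 0.09611307)·164000000/1768 = 0.90388693·92760.181 = 83844.715.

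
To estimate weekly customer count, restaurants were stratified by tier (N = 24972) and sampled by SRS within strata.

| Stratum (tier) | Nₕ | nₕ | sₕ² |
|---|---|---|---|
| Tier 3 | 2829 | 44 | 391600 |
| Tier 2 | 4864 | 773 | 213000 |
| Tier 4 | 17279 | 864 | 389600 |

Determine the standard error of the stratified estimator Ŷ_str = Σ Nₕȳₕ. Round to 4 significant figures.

Var(Ŷ_str) = Σₕ Nₕ²(1 − fₕ)sₕ²/nₕ.
Tier 3: 2829²·(1 − 44/2829)·391600/44 = 7.0121008 × 10^10.
Tier 2: 4864²·(1 − 773/4864)·213000/773 = 5.483062 × 10^9.
Tier 4: 17279²·(1 − 864/17279)·389600/864 = 1.2789828 × 10^11.
Sum = 2.0350235 × 10^11.
SE = √(2.0350235 × 10^11) = 451100.

451100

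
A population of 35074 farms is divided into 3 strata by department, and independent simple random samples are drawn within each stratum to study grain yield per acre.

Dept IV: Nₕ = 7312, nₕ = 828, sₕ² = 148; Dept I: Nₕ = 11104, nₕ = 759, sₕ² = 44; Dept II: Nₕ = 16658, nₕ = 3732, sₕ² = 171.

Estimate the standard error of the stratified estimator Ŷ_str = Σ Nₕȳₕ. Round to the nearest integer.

5000

Var(Ŷ_str) = Σₕ Nₕ²(1 − fₕ)sₕ²/nₕ.
Dept IV: 7312²·(1 − 828/7312)·148/828 = 8.4744314 × 10^6.
Dept I: 11104²·(1 − 759/11104)·44/759 = 6.6591814 × 10^6.
Dept II: 16658²·(1 − 3732/16658)·171/3732 = 9.8660085 × 10^6.
Sum = 2.4999621 × 10^7.
SE = √(2.4999621 × 10^7) = 5000.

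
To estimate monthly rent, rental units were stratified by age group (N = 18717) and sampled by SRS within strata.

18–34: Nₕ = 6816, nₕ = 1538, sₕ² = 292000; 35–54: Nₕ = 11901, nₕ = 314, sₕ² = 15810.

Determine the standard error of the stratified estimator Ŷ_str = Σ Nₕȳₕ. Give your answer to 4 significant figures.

Var(Ŷ_str) = Σₕ Nₕ²(1 − fₕ)sₕ²/nₕ.
18–34: 6816²·(1 − 1538/6816)·292000/1538 = 6.8300752 × 10^9.
35–54: 11901²·(1 − 314/11901)·15810/314 = 6.9431522 × 10^9.
Sum = 1.3773227 × 10^10.
SE = √(1.3773227 × 10^10) = 117400.

117400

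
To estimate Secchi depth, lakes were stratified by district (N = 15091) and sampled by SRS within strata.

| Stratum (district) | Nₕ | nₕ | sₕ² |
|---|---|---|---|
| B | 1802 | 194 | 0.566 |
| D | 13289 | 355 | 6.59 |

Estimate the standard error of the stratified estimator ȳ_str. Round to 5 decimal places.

Var(ȳ_str) = Σₕ Wₕ²(1 − fₕ)sₕ²/nₕ with Wₕ = Nₕ/N, N = 15091.
B: Wₕ = 0.11940892; term = 0.11940892²·(1 − 0.10765816)·0.566/194 = 3.7120985 × 10^-5.
D: Wₕ = 0.88059108; term = 0.88059108²·(1 − 0.02671382)·6.59/355 = 0.01401026.
Sum = 0.014047381.
SE = √(0.014047381) = 0.11852.

0.11852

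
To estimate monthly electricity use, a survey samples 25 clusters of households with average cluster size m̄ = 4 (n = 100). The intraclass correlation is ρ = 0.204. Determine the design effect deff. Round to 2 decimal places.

deff = 1 + (4 − 1)·0.204 = 1 + 0.612 = 1.612.

1.61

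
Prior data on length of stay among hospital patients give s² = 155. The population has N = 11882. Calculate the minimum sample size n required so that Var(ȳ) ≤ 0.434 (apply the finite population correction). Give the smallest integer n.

347

Without fpc, n₀ = s²/D = 155/0.434 = 357.1429.
With fpc, (1 − n/N)·s²/n ≤ D requires n ≥ n₀/(1 + n₀/N) = 357.1429/(1 + 357.1429/11882) = 346.7213.
Rounding up, n = 347.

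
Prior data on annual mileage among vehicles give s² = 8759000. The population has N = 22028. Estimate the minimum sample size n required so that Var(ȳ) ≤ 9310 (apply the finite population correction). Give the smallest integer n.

903

Without fpc, n₀ = s²/D = 8759000/9310 = 940.8163.
With fpc, (1 − n/N)·s²/n ≤ D requires n ≥ n₀/(1 + n₀/N) = 940.8163/(1 + 940.8163/22028) = 902.2799.
Rounding up, n = 903.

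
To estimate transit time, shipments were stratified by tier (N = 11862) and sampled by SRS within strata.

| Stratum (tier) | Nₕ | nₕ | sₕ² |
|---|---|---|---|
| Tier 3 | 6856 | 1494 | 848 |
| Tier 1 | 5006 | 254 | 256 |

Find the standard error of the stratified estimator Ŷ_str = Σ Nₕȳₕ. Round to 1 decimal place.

6696.4

Var(Ŷ_str) = Σₕ Nₕ²(1 − fₕ)sₕ²/nₕ.
Tier 3: 6856²·(1 − 1494/6856)·848/1494 = 2.0866176 × 10^7.
Tier 1: 5006²·(1 − 254/5006)·256/254 = 2.3975823 × 10^7.
Sum = 4.4841999 × 10^7.
SE = √(4.4841999 × 10^7) = 6696.4.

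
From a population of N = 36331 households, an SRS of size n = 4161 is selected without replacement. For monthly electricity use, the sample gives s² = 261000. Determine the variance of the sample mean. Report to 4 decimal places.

55.5414

Under SRS without replacement, Var(ȳ) = (1 − f)·s²/n with f = n/N = 4161/36331 = 0.11453029.
Var(ȳ) = (1 − 0.11453029)·261000/4161 = 0.88546971·62.725306 = 55.541359.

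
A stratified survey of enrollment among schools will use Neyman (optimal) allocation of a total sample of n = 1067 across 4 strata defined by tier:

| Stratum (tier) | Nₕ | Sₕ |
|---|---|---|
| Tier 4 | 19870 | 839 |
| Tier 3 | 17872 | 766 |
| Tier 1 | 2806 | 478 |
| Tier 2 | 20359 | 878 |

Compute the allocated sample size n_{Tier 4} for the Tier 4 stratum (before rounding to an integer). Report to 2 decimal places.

Neyman allocation: nₕ = n·NₕSₕ / Σⱼ NⱼSⱼ.
Σ NⱼSⱼ = 19870·839 + 17872·766 + 2806·478 + 20359·878 = 4.9577352 × 10^7.
n_{Tier 4} = 1067·19870·839 / (4.9577352 × 10^7) = 358.79.

358.79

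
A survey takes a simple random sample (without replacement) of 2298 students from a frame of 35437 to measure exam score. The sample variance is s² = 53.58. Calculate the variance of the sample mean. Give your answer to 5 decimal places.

Under SRS without replacement, Var(ȳ) = (1 − f)·s²/n with f = n/N = 2298/35437 = 0.06484748.
Var(ȳ) = (1 − 0.06484748)·53.58/2298 = 0.93515252·0.023315927 = 0.021803948.

0.02180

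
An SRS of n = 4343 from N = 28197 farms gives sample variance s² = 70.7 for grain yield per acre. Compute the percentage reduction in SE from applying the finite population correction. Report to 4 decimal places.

8.0230

f = n/N = 4343/28197 = 0.15402348.
SE_no-fpc = √(s²/n) = 0.12758946; SE_fpc = √((1−f)s²/n) = 0.11735293.
Ratio = √(1−f) = 0.91976982. Reduction = 100·(1 − 0.91976982) = 8.0230%.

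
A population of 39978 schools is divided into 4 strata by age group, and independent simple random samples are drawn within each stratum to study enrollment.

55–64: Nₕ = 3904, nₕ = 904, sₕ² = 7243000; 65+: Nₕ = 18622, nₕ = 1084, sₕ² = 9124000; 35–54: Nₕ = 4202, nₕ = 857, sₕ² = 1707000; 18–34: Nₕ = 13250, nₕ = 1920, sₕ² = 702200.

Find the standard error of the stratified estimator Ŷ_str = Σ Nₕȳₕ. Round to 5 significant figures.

1.7105 × 10^6

Var(Ŷ_str) = Σₕ Nₕ²(1 − fₕ)sₕ²/nₕ.
55–64: 3904²·(1 − 904/3904)·7243000/904 = 9.3838513 × 10^10.
65+: 18622²·(1 − 1084/18622)·9124000/1084 = 2.7489218 × 10^12.
35–54: 4202²·(1 − 857/4202)·1707000/857 = 2.7996573 × 10^10.
18–34: 13250²·(1 − 1920/13250)·702200/1920 = 5.4904177 × 10^10.
Sum = 2.9256611 × 10^12.
SE = √(2.9256611 × 10^12) = 1.7105 × 10^6.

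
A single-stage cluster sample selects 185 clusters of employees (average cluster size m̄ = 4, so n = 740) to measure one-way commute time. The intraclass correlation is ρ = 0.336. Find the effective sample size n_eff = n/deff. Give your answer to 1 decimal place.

368.5

deff = 1 + (4 − 1)·0.336 = 1 + 1.008 = 2.008.
n_eff = 740 / 2.008 = 368.5.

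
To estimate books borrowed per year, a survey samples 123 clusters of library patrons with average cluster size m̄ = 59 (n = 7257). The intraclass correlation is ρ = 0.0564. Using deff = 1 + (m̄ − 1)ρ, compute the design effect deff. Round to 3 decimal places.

deff = 1 + (59 − 1)·0.0564 = 1 + 3.2712 = 4.2712.

4.271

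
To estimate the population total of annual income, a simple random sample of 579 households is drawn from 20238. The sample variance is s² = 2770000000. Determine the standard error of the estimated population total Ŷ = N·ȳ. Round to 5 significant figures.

Var(Ŷ) = N²·Var(ȳ) = N²·(1 − n/N)·s²/n.
f = 579/20238 = 0.02860955; Var(ȳ) = 0.97139045·2770000000/579 = 4.6472393 × 10^6.
Var(Ŷ) = 20238² · (4.6472393 × 10^6) = 1.9034007 × 10^15.
SE(Ŷ) = √(1.9034007 × 10^15) = 4.3628 × 10^7.

4.3628 × 10^7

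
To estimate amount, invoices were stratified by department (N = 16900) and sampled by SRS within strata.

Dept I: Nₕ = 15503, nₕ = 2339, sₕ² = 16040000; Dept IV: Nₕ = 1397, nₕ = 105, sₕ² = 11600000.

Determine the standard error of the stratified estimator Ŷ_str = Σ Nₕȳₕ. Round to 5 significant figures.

1.2645 × 10^6

Var(Ŷ_str) = Σₕ Nₕ²(1 − fₕ)sₕ²/nₕ.
Dept I: 15503²·(1 − 2339/15503)·16040000/2339 = 1.3995157 × 10^12.
Dept IV: 1397²·(1 − 105/1397)·11600000/105 = 1.9940113 × 10^11.
Sum = 1.5989168 × 10^12.
SE = √(1.5989168 × 10^12) = 1.2645 × 10^6.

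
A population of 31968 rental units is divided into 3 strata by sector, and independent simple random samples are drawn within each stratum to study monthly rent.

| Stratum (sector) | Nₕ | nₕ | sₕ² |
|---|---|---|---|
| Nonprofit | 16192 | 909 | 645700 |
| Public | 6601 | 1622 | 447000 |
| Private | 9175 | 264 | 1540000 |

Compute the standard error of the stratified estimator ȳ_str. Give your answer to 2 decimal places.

Var(ȳ_str) = Σₕ Wₕ²(1 − fₕ)sₕ²/nₕ with Wₕ = Nₕ/N, N = 31968.
Nonprofit: Wₕ = 0.50650651; term = 0.50650651²·(1 − 0.05613883)·645700/909 = 172.00659.
Public: Wₕ = 0.20648774; term = 0.20648774²·(1 − 0.24572035)·447000/1622 = 8.8629357.
Private: Wₕ = 0.28700576; term = 0.28700576²·(1 − 0.02877384)·1540000/264 = 466.67913.
Sum = 647.54866.
SE = √(647.54866) = 25.45.

25.45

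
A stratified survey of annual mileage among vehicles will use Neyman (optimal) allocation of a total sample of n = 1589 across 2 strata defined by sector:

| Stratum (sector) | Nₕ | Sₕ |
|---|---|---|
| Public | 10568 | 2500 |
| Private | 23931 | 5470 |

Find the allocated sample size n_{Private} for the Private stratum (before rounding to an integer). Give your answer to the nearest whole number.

1322

Neyman allocation: nₕ = n·NₕSₕ / Σⱼ NⱼSⱼ.
Σ NⱼSⱼ = 10568·2500 + 23931·5470 = 1.5732257 × 10^8.
n_{Private} = 1589·23931·5470 / (1.5732257 × 10^8) = 1322.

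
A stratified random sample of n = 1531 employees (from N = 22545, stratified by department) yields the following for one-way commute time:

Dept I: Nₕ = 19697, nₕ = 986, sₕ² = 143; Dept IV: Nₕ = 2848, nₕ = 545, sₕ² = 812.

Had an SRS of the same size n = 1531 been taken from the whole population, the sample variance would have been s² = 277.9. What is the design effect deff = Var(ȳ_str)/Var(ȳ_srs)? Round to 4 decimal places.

Var(ȳ_str) = Σ Wₕ²(1−fₕ)sₕ²/nₕ with Wₕ = Nₕ/22545:
  Dept I: (19697/22545)²·(1−986/19697)·143/986 = 0.10516125
  Dept IV: (2848/22545)²·(1−545/2848)·812/545 = 0.019226179
  → Var(ȳ_str) = 0.12438743.
Var(ȳ_srs) = (1 − 1531/22545)·277.9/1531 = 0.16918889.
deff = 0.12438743 / 0.16918889 = 0.7352.

0.7352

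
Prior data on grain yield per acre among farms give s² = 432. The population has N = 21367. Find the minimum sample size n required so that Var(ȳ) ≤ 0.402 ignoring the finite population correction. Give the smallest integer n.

1075

Without fpc, n₀ = s²/D = 432/0.402 = 1074.6269.
Rounding up, n = 1075.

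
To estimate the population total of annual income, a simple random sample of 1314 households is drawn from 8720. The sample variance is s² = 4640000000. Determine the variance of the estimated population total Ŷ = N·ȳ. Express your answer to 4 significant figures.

2.280 × 10^14

Var(Ŷ) = N²·Var(ȳ) = N²·(1 − n/N)·s²/n.
f = 1314/8720 = 0.15068807; Var(ȳ) = 0.84931193·4640000000/1314 = 2.9990923 × 10^6.
Var(Ŷ) = 8720² · (2.9990923 × 10^6) = 2.2804618 × 10^14.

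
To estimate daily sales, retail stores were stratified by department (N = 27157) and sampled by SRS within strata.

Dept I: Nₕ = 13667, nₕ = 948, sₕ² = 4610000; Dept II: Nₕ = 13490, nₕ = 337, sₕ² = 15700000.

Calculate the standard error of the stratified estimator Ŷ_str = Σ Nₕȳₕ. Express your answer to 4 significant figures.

3.019 × 10^6

Var(Ŷ_str) = Σₕ Nₕ²(1 − fₕ)sₕ²/nₕ.
Dept I: 13667²·(1 − 948/13667)·4610000/948 = 8.4531534 × 10^11.
Dept II: 13490²·(1 − 337/13490)·15700000/337 = 8.2662117 × 10^12.
Sum = 9.111527 × 10^12.
SE = √(9.111527 × 10^12) = 3.019 × 10^6.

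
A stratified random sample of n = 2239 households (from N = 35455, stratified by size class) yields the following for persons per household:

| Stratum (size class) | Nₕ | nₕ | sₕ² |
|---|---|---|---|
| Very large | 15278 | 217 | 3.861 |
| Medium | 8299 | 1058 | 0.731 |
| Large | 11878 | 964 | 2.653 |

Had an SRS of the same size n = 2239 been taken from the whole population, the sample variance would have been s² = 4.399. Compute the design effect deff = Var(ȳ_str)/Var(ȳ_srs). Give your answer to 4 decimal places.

Var(ȳ_str) = Σ Wₕ²(1−fₕ)sₕ²/nₕ with Wₕ = Nₕ/35455:
  Very large: (15278/35455)²·(1−217/15278)·3.861/217 = 0.0032569073
  Medium: (8299/35455)²·(1−1058/8299)·0.731/1058 = 3.3029427 × 10^-5
  Large: (11878/35455)²·(1−964/11878)·2.653/964 = 2.8381315 × 10^-4
  → Var(ȳ_str) = 0.0035737499.
Var(ȳ_srs) = (1 − 2239/35455)·4.399/2239 = 0.0018406436.
deff = 0.0035737499 / 0.0018406436 = 1.9416.

1.9416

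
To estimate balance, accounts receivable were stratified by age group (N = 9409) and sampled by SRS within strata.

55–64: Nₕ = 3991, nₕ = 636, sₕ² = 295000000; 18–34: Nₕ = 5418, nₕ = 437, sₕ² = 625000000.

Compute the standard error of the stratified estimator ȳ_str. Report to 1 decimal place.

Var(ȳ_str) = Σₕ Wₕ²(1 − fₕ)sₕ²/nₕ with Wₕ = Nₕ/N, N = 9409.
55–64: Wₕ = 0.42416835; term = 0.42416835²·(1 − 0.15935856)·295000000/636 = 70153.964.
18–34: Wₕ = 0.57583165; term = 0.57583165²·(1 − 0.08065707)·625000000/437 = 435980.62.
Sum = 506134.58.
SE = √(506134.58) = 711.4.

711.4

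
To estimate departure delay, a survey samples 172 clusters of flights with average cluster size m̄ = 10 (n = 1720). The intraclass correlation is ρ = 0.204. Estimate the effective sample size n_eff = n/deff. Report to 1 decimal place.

deff = 1 + (10 − 1)·0.204 = 1 + 1.836 = 2.836.
n_eff = 1720 / 2.836 = 606.5.

606.5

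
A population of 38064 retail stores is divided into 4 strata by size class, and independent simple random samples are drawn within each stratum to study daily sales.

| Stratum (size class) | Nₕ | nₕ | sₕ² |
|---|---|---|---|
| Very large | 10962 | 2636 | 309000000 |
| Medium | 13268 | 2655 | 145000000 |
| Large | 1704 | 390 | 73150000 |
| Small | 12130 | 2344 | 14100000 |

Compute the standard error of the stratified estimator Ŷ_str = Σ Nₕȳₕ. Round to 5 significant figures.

Var(Ŷ_str) = Σₕ Nₕ²(1 − fₕ)sₕ²/nₕ.
Very large: 10962²·(1 − 2636/10962)·309000000/2636 = 1.0698904 × 10^13.
Medium: 13268²·(1 − 2655/13268)·145000000/2655 = 7.6903677 × 10^12.
Large: 1704²·(1 − 390/1704)·73150000/390 = 4.1996653 × 10^11.
Small: 12130²·(1 − 2344/12130)·14100000/2344 = 7.1404818 × 10^11.
Sum = 1.9523286 × 10^13.
SE = √(1.9523286 × 10^13) = 4.4185 × 10^6.

4.4185 × 10^6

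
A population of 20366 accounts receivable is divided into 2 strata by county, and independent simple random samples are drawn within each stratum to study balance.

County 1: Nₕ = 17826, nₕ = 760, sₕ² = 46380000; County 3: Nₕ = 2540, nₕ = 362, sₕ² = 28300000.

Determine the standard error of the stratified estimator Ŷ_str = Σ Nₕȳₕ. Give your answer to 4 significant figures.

Var(Ŷ_str) = Σₕ Nₕ²(1 − fₕ)sₕ²/nₕ.
County 1: 17826²·(1 − 760/17826)·46380000/760 = 1.8565335 × 10^13.
County 3: 2540²·(1 − 362/2540)·28300000/362 = 4.3248341 × 10^11.
Sum = 1.8997818 × 10^13.
SE = √(1.8997818 × 10^13) = 4.359 × 10^6.

4.359 × 10^6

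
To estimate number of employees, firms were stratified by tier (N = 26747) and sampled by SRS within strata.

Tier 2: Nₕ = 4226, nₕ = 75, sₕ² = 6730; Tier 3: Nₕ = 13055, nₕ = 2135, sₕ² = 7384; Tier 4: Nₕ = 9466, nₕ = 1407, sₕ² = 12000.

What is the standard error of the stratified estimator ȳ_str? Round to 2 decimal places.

Var(ȳ_str) = Σₕ Wₕ²(1 − fₕ)sₕ²/nₕ with Wₕ = Nₕ/N, N = 26747.
Tier 2: Wₕ = 0.15799903; term = 0.15799903²·(1 − 0.01774728)·6730/75 = 2.2003201.
Tier 3: Wₕ = 0.48809212; term = 0.48809212²·(1 − 0.16353887)·7384/2135 = 0.68919667.
Tier 4: Wₕ = 0.35390885; term = 0.35390885²·(1 − 0.14863723)·12000/1407 = 0.90946219.
Sum = 3.798979.
SE = √(3.798979) = 1.95.

1.95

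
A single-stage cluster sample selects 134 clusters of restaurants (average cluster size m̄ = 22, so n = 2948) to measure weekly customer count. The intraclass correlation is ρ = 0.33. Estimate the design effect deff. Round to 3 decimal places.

7.930

deff = 1 + (22 − 1)·0.33 = 1 + 6.93 = 7.93.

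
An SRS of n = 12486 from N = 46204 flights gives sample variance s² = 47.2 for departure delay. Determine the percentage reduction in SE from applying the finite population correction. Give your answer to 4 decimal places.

14.5738

f = n/N = 12486/46204 = 0.27023634.
SE_no-fpc = √(s²/n) = 0.061483606; SE_fpc = √((1−f)s²/n) = 0.052523112.
Ratio = √(1−f) = 0.85426205. Reduction = 100·(1 − 0.85426205) = 14.5738%.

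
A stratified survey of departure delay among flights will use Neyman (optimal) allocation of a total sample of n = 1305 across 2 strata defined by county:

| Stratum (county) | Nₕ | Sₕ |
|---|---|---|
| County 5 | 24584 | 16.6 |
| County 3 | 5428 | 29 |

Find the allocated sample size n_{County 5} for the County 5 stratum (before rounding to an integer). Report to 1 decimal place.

Neyman allocation: nₕ = n·NₕSₕ / Σⱼ NⱼSⱼ.
Σ NⱼSⱼ = 24584·16.6 + 5428·29 = 565506.4.
n_{County 5} = 1305·24584·16.6 / 565506.4 = 941.7.

941.7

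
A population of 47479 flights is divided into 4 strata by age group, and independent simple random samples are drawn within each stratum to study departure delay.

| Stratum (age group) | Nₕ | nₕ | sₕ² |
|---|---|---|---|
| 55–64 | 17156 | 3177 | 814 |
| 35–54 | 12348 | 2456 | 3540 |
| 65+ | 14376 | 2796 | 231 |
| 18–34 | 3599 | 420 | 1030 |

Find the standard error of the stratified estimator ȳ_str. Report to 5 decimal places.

Var(ȳ_str) = Σₕ Wₕ²(1 − fₕ)sₕ²/nₕ with Wₕ = Nₕ/N, N = 47479.
55–64: Wₕ = 0.36133870; term = 0.36133870²·(1 − 0.18518303)·814/3177 = 0.027258139.
35–54: Wₕ = 0.26007287; term = 0.26007287²·(1 − 0.19889861)·3540/2456 = 0.078100264.
65+: Wₕ = 0.30278650; term = 0.30278650²·(1 − 0.19449082)·231/2796 = 0.0061012428.
18–34: Wₕ = 0.07580193; term = 0.07580193²·(1 − 0.11669908)·1030/420 = 0.012446785.
Sum = 0.12390643.
SE = √(0.12390643) = 0.35200.

0.35200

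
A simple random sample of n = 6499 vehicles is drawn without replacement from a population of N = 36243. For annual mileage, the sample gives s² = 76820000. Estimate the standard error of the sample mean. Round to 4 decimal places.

Under SRS without replacement, Var(ȳ) = (1 − f)·s²/n with f = n/N = 6499/36243 = 0.17931739.
Var(ȳ) = (1 − 0.17931739)·76820000/6499 = 0.82068261·11820.28 = 9700.6983.
SE(ȳ) = √(9700.6983) = 98.4921.

98.4921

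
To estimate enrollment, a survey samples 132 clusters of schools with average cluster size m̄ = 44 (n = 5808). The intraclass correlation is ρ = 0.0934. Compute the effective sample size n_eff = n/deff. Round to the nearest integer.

deff = 1 + (44 − 1)·0.0934 = 1 + 4.0162 = 5.0162.
n_eff = 5808 / 5.0162 = 1158.

1158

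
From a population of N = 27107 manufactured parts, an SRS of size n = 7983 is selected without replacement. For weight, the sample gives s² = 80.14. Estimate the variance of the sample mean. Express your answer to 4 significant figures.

0.007082

Under SRS without replacement, Var(ȳ) = (1 − f)·s²/n with f = n/N = 7983/27107 = 0.29449958.
Var(ȳ) = (1 − 0.29449958)·80.14/7983 = 0.70550042·0.010038833 = 0.0070824006.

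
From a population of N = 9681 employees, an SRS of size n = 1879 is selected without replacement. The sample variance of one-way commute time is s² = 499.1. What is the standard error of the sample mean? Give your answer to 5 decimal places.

0.46267

Under SRS without replacement, Var(ȳ) = (1 − f)·s²/n with f = n/N = 1879/9681 = 0.19409152.
Var(ȳ) = (1 − 0.19409152)·499.1/1879 = 0.80590848·0.26562001 = 0.21406542.
SE(ȳ) = √(0.21406542) = 0.46267.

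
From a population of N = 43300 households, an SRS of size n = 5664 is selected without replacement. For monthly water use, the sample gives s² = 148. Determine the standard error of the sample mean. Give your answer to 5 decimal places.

0.15070

Under SRS without replacement, Var(ȳ) = (1 − f)·s²/n with f = n/N = 5664/43300 = 0.13080831.
Var(ȳ) = (1 − 0.13080831)·148/5664 = 0.86919169·0.026129944 = 0.02271193.
SE(ȳ) = √(0.02271193) = 0.15070.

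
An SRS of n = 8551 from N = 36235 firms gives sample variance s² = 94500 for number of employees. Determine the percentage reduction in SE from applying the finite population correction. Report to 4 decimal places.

f = n/N = 8551/36235 = 0.23598731.
SE_no-fpc = √(s²/n) = 3.3243554; SE_fpc = √((1−f)s²/n) = 2.9057466.
Ratio = √(1−f) = 0.87407820. Reduction = 100·(1 − 0.87407820) = 12.5922%.

12.5922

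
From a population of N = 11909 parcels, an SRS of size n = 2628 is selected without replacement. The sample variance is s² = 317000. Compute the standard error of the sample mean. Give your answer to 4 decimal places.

Under SRS without replacement, Var(ȳ) = (1 − f)·s²/n with f = n/N = 2628/11909 = 0.22067344.
Var(ȳ) = (1 − 0.22067344)·317000/2628 = 0.77932656·120.62405 = 94.005525.
SE(ȳ) = √(94.005525) = 9.6956.

9.6956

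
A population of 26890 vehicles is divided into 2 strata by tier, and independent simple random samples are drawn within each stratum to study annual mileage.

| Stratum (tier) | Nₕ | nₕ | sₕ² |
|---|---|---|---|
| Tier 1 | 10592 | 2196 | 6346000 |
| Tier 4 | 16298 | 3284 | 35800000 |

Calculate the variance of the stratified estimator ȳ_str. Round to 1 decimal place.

3553.2

Var(ȳ_str) = Σₕ Wₕ²(1 − fₕ)sₕ²/nₕ with Wₕ = Nₕ/N, N = 26890.
Tier 1: Wₕ = 0.39390108; term = 0.39390108²·(1 − 0.20732628)·6346000/2196 = 355.41564.
Tier 4: Wₕ = 0.60609892; term = 0.60609892²·(1 − 0.20149712)·35800000/3284 = 3197.7418.
Sum = 3553.1574.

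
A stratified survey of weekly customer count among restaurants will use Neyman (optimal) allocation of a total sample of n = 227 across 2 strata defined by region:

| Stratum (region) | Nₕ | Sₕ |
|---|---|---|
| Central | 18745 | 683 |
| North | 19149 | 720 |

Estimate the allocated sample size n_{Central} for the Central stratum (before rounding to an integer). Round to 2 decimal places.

109.30

Neyman allocation: nₕ = n·NₕSₕ / Σⱼ NⱼSⱼ.
Σ NⱼSⱼ = 18745·683 + 19149·720 = 2.6590115 × 10^7.
n_{Central} = 227·18745·683 / (2.6590115 × 10^7) = 109.30.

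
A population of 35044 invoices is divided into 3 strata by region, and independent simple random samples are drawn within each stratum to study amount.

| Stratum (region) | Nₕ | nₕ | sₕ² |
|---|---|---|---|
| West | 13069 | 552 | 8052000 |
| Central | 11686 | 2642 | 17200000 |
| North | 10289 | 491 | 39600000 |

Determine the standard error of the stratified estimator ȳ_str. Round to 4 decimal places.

Var(ȳ_str) = Σₕ Wₕ²(1 − fₕ)sₕ²/nₕ with Wₕ = Nₕ/N, N = 35044.
West: Wₕ = 0.37293117; term = 0.37293117²·(1 − 0.04223736)·8052000/552 = 1943.032.
Central: Wₕ = 0.33346650; term = 0.33346650²·(1 − 0.22608249)·17200000/2642 = 560.26659.
North: Wₕ = 0.29360233; term = 0.29360233²·(1 − 0.04772087)·39600000/491 = 6620.5939.
Sum = 9123.8925.
SE = √(9123.8925) = 95.5191.

95.5191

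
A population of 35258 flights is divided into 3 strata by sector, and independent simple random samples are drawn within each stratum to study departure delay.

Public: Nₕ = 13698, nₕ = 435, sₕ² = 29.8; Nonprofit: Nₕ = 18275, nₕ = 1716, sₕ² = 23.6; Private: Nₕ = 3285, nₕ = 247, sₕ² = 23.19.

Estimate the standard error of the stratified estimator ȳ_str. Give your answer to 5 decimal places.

0.11880

Var(ȳ_str) = Σₕ Wₕ²(1 − fₕ)sₕ²/nₕ with Wₕ = Nₕ/N, N = 35258.
Public: Wₕ = 0.38850757; term = 0.38850757²·(1 − 0.03175646)·29.8/435 = 0.010011764.
Nonprofit: Wₕ = 0.51832208; term = 0.51832208²·(1 − 0.09389877)·23.6/1716 = 0.0033478876.
Private: Wₕ = 0.09317034; term = 0.09317034²·(1 − 0.07519026)·23.19/247 = 7.5372269 × 10^-4.
Sum = 0.014113374.
SE = √(0.014113374) = 0.11880.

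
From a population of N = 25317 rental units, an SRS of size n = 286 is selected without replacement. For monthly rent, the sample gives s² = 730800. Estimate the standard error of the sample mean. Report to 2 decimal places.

50.26

Under SRS without replacement, Var(ȳ) = (1 − f)·s²/n with f = n/N = 286/25317 = 0.01129676.
Var(ȳ) = (1 − 0.01129676)·730800/286 = 0.98870324·2555.2448 = 2526.3788.
SE(ȳ) = √(2526.3788) = 50.26.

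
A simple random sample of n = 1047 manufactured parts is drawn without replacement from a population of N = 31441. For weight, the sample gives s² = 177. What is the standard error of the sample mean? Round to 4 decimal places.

Under SRS without replacement, Var(ȳ) = (1 − f)·s²/n with f = n/N = 1047/31441 = 0.03330047.
Var(ȳ) = (1 − 0.03330047)·177/1047 = 0.96669953·0.16905444 = 0.16342485.
SE(ȳ) = √(0.16342485) = 0.4043.

0.4043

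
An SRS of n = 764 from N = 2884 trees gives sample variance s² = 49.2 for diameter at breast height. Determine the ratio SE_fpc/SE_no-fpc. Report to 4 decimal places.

f = n/N = 764/2884 = 0.26490985.
SE_no-fpc = √(s²/n) = 0.25376742; SE_fpc = √((1−f)s²/n) = 0.21757359.
Ratio = √(1−f) = 0.85737399.

0.8574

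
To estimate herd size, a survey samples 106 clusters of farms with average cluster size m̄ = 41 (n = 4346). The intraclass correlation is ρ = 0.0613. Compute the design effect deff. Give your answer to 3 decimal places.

deff = 1 + (41 − 1)·0.0613 = 1 + 2.452 = 3.452.

3.452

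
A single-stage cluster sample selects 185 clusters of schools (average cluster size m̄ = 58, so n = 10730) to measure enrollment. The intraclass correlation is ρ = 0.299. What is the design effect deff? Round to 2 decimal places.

deff = 1 + (58 − 1)·0.299 = 1 + 17.043 = 18.043.

18.04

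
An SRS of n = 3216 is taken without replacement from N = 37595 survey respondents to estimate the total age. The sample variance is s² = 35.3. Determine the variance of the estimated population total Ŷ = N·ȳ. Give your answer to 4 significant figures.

Var(Ŷ) = N²·Var(ȳ) = N²·(1 − n/N)·s²/n.
f = 3216/37595 = 0.08554329; Var(ȳ) = 0.91445671·35.3/3216 = 0.010037414.
Var(Ŷ) = 37595² · 0.010037414 = 1.4186721 × 10^7.

1.419 × 10^7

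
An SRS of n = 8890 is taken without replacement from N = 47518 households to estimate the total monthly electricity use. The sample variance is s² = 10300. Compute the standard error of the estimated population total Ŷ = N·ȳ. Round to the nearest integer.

Var(Ŷ) = N²·Var(ȳ) = N²·(1 − n/N)·s²/n.
f = 8890/47518 = 0.18708700; Var(ȳ) = 0.81291300·10300/8890 = 0.94184521.
Var(Ŷ) = 47518² · 0.94184521 = 2.1266491 × 10^9.
SE(Ŷ) = √(2.1266491 × 10^9) = 46116.

46116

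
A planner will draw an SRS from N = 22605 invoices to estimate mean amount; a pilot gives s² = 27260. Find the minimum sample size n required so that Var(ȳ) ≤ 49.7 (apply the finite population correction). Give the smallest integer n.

536

Without fpc, n₀ = s²/D = 27260/49.7 = 548.4909.
With fpc, (1 − n/N)·s²/n ≤ D requires n ≥ n₀/(1 + n₀/N) = 548.4909/(1 + 548.4909/22605) = 535.4975.
Rounding up, n = 536.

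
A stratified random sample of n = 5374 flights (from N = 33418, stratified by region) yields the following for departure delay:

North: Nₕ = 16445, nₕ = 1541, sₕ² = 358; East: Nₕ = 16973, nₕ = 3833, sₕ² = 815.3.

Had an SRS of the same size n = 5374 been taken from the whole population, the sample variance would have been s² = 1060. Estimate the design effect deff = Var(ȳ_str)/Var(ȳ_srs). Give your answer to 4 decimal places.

Var(ȳ_str) = Σ Wₕ²(1−fₕ)sₕ²/nₕ with Wₕ = Nₕ/33418:
  North: (16445/33418)²·(1−1541/16445)·358/1541 = 0.050986617
  East: (16973/33418)²·(1−3833/16973)·815.3/3833 = 0.042478746
  → Var(ȳ_str) = 0.093465363.
Var(ȳ_srs) = (1 − 5374/33418)·1060/5374 = 0.16552657.
deff = 0.093465363 / 0.16552657 = 0.5647.

0.5647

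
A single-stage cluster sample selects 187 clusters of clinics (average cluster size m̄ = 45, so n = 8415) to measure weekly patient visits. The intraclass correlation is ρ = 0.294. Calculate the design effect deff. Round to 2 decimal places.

deff = 1 + (45 − 1)·0.294 = 1 + 12.936 = 13.936.

13.94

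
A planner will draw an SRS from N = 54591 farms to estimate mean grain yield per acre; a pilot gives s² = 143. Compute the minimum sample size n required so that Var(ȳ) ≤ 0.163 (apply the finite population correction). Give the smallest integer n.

864

Without fpc, n₀ = s²/D = 143/0.163 = 877.3006.
With fpc, (1 − n/N)·s²/n ≤ D requires n ≥ n₀/(1 + n₀/N) = 877.3006/(1 + 877.3006/54591) = 863.4250.
Rounding up, n = 864.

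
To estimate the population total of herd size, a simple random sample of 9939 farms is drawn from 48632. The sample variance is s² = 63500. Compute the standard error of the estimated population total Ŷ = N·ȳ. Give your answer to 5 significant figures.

109650

Var(Ŷ) = N²·Var(ȳ) = N²·(1 − n/N)·s²/n.
f = 9939/48632 = 0.20437161; Var(ȳ) = 0.79562839·63500/9939 = 5.0832481.
Var(Ŷ) = 48632² · 5.0832481 = 1.2022245 × 10^10.
SE(Ŷ) = √(1.2022245 × 10^10) = 109650.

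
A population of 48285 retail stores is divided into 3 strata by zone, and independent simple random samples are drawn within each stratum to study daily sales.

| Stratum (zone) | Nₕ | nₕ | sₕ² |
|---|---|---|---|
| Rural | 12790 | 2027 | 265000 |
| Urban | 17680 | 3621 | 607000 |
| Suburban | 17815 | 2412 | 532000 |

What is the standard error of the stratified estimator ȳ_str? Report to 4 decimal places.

Var(ȳ_str) = Σₕ Wₕ²(1 − fₕ)sₕ²/nₕ with Wₕ = Nₕ/N, N = 48285.
Rural: Wₕ = 0.26488558; term = 0.26488558²·(1 − 0.15848319)·265000/2027 = 7.7191866.
Urban: Wₕ = 0.36615926; term = 0.36615926²·(1 − 0.20480769)·607000/3621 = 17.871968.
Suburban: Wₕ = 0.36895516; term = 0.36895516²·(1 − 0.13539152)·532000/2412 = 25.95978.
Sum = 51.550935.
SE = √(51.550935) = 7.1799.

7.1799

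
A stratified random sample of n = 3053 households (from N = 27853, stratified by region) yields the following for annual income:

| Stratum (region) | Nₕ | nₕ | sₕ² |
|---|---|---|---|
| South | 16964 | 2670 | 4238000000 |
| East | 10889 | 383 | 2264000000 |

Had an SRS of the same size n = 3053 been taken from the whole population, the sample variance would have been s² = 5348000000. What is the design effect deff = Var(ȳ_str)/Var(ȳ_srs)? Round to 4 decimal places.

Var(ȳ_str) = Σ Wₕ²(1−fₕ)sₕ²/nₕ with Wₕ = Nₕ/27853:
  South: (16964/27853)²·(1−2670/16964)·4238000000/2670 = 496121.19
  East: (10889/27853)²·(1−383/10889)·2264000000/383 = 871684.02
  → Var(ȳ_str) = 1.3678052 × 10^6.
Var(ȳ_srs) = (1 − 3053/27853)·5348000000/3053 = 1.5597116 × 10^6.
deff = (1.3678052 × 10^6) / (1.5597116 × 10^6) = 0.8770.

0.8770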